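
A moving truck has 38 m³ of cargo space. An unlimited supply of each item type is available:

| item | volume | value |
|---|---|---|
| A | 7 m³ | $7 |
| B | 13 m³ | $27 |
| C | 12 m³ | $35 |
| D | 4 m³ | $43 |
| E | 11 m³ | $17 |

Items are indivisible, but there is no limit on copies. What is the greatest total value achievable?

$387

Best value-per-unit is D at 43/4, and filling with it alone uses volume 9×4=36. No mix of the others beats 9×43 = 387.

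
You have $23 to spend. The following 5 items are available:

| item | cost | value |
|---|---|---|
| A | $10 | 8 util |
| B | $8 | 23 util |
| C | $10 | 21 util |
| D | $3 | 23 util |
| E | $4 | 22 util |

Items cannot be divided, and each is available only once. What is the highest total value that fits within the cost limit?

Check high-value combinations within $23:
- B+D+E: cost 8+3+4=15, value 23+23+22=68
- B+C+D: cost 8+10+3=21, value 23+21+23=67
- C+D+E: cost 10+3+4=17, value 21+23+22=66
Best: 68 util.

68 util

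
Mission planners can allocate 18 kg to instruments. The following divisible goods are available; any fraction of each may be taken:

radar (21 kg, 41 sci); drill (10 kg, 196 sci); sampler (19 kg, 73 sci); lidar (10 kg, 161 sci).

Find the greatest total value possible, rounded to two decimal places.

Take in order of value per unit:
- drill (196/10 per unit): all 10 → value 196, running total 196.00
- lidar (161/10 per unit): 8 of 10 → value 8×161/10 = 128.8000, running total 324.80
Total 324.80.

324.80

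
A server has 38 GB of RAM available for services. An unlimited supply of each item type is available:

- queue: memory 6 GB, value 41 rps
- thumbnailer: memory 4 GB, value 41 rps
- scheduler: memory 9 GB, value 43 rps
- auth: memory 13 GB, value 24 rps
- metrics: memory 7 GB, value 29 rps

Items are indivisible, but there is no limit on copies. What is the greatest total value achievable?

369 rps

Best value-per-unit is thumbnailer at 41/4; filling with it alone gives 9×41 = 369.
Optimal mix: 1×queue + 8×thumbnailer → memory 38, value 369.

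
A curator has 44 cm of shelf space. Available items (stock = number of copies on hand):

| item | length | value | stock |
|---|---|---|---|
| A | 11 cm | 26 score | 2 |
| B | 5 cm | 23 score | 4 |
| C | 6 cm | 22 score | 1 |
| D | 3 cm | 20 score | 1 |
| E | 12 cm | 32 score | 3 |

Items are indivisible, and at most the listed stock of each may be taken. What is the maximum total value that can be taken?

Top feasible selections:
- 4×B + 1×C + 1×D + 1×E: length 41, value 166
- 1×A + 4×B + 1×C + 1×D: length 40, value 160
Best: 166 score.

166 score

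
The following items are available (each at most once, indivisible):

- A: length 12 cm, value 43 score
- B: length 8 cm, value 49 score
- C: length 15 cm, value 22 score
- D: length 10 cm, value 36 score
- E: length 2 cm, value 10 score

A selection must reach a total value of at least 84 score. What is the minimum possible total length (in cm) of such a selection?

Subsets with value ≥ 84, sorted by total length:
- B+D: length 18, value 85
- B+D+E: length 20, value 95
- A+B: length 20, value 92
- A+B+E: length 22, value 102
Minimum length: 18 cm.

18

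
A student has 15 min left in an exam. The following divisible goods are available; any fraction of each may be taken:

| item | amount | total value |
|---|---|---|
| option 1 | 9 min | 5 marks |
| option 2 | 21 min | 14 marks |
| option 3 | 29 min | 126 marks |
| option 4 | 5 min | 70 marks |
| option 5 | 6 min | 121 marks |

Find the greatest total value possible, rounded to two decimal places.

208.38

Take in order of value per unit:
- option 5 (121/6 per unit): all 6 → value 121, running total 121.00
- option 4 (70/5 per unit): all 5 → value 70, running total 191.00
- option 3 (126/29 per unit): 4 of 29 → value 4×126/29 = 17.3793, running total 208.38
Total 208.38.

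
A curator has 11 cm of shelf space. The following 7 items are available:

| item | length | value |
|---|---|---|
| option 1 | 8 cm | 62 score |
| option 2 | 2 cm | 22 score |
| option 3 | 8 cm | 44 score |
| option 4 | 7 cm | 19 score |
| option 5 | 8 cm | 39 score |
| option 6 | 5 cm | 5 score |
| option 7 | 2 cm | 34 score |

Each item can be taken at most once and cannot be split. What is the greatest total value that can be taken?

Check high-value combinations within 11 cm:
- option 1+option 7: length 8+2=10, value 62+34=96
- option 1+option 2: length 8+2=10, value 62+22=84
- option 3+option 7: length 8+2=10, value 44+34=78
- option 2+option 4+option 7: length 2+7+2=11, value 22+19+34=75
- option 5+option 7: length 8+2=10, value 39+34=73
Best: 96 score.

96 score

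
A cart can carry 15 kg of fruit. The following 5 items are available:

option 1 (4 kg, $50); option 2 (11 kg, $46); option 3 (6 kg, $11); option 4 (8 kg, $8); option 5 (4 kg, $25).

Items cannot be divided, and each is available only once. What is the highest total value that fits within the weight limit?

Check high-value combinations within 15 kg:
- option 1+option 2: weight 4+11=15, value 50+46=96
- option 1+option 3+option 5: weight 4+6+4=14, value 50+11+25=86
- option 1+option 5: weight 4+4=8, value 50+25=75
Best: $96.

$96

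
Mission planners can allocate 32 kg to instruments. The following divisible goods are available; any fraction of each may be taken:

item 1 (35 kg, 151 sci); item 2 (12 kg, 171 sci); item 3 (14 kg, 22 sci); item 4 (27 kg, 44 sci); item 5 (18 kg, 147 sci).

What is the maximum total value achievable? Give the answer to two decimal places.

Take in order of value per unit:
- item 2 (171/12 per unit): all 12 → value 171, running total 171.00
- item 5 (147/18 per unit): all 18 → value 147, running total 318.00
- item 1 (151/35 per unit): 2 of 35 → value 2×151/35 = 8.6286, running total 326.63
Total 326.63.

326.63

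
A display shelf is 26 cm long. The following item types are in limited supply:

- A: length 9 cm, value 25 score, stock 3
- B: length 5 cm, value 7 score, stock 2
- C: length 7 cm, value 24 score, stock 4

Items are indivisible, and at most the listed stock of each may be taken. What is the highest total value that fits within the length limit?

Best selections within length 26 and stock limits:
- 1×B + 3×C: length 26, value 79
- 2×A + 1×C: length 25, value 74
- 1×A + 2×C: length 23, value 73
- 3×C: length 21, value 72
Best: 79 score.

79 score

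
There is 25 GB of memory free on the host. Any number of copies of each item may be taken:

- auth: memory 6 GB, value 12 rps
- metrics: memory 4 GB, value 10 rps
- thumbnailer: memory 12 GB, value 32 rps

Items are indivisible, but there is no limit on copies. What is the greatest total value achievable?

Best value-per-unit is thumbnailer at 32/12, and filling with it alone uses memory 2×12=24. No mix of the others beats 2×32 = 64.

64 rps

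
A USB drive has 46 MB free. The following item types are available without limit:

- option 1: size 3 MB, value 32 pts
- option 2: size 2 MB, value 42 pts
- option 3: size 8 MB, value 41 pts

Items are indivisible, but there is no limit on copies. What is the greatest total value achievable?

966 pts

Best value-per-unit is option 2 at 42/2, and filling with it alone uses size 23×2=46. No mix of the others beats 23×42 = 966.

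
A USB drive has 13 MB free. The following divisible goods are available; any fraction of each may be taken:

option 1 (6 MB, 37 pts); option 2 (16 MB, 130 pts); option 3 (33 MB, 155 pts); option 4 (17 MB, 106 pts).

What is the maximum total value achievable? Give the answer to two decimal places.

105.63

Take in order of value per unit:
- option 2 (130/16 per unit): 13 of 16 → value 13×130/16 = 105.6250, running total 105.63
Total 105.63.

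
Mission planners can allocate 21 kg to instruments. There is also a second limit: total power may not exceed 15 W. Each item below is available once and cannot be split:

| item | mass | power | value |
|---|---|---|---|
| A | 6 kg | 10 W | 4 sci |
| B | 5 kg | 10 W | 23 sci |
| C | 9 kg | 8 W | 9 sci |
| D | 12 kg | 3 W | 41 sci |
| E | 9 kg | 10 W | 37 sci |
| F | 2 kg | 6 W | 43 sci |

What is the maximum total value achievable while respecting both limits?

Feasible sets respecting both limits:
- D+F: mass 14, power 9, value 84
- D+E: mass 21, power 13, value 78
- B+D: mass 17, power 13, value 64
- C+F: mass 11, power 14, value 52
Best: 84 sci.

84 sci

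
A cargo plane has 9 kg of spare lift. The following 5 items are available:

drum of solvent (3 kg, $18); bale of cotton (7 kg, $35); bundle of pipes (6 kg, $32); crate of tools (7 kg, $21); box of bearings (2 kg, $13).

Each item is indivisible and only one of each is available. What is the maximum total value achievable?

$50

Check high-value combinations within 9 kg:
- drum of solvent+bundle of pipes: weight 3+6=9, value 18+32=50
- bale of cotton+box of bearings: weight 7+2=9, value 35+13=48
- bundle of pipes+box of bearings: weight 6+2=8, value 32+13=45
- bale of cotton: weight 7, value 35
Best: $50.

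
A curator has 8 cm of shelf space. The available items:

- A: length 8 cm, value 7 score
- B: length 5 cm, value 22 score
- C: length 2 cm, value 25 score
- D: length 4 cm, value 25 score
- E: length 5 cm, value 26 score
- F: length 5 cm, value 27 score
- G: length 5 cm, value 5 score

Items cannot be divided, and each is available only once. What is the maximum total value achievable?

52 score

This is a 0/1 knapsack; check combinations near the capacity.
- C+F: length 2+5=7, value 25+27=52
- C+E: length 2+5=7, value 25+26=51
- C+D: length 2+4=6, value 25+25=50
- B+C: length 5+2=7, value 22+25=47
- C+G: length 2+5=7, value 25+5=30
Best: 52 score.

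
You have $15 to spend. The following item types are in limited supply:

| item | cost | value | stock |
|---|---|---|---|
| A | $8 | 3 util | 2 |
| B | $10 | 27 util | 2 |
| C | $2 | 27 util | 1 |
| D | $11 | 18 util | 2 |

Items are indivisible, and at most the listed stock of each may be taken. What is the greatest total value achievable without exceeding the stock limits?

Top feasible selections:
- 1×B + 1×C: cost 12, value 54
- 1×C + 1×D: cost 13, value 45
Best: 54 util.

54 util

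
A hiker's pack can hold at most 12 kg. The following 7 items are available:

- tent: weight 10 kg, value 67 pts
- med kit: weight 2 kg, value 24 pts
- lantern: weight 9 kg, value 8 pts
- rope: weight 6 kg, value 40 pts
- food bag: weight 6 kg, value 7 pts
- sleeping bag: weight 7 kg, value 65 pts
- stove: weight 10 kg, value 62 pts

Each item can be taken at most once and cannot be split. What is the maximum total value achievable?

Check high-value combinations within 12 kg:
- tent+med kit: weight 10+2=12, value 67+24=91
- med kit+sleeping bag: weight 2+7=9, value 24+65=89
- med kit+stove: weight 2+10=12, value 24+62=86
- tent: weight 10, value 67
Best: 91 pts.

91 pts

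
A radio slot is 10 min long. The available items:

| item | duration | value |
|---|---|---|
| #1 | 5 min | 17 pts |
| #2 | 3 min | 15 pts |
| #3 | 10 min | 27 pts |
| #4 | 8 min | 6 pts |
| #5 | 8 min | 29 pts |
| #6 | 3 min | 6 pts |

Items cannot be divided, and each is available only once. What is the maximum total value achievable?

32 pts

Check high-value combinations within 10 min:
- #1+#2: duration 5+3=8, value 17+15=32
- #5: duration 8, value 29
- #3: duration 10, value 27
- #1+#6: duration 5+3=8, value 17+6=23
Best: 32 pts.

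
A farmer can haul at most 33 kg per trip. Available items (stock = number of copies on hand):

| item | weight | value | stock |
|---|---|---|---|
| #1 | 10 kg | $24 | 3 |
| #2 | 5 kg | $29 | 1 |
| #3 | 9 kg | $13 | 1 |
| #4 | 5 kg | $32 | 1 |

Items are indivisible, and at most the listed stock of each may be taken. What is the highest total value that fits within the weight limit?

Best selections within weight 33 and stock limits:
- 2×#1 + 1×#2 + 1×#4: weight 30, value 109
- 1×#1 + 1×#2 + 1×#3 + 1×#4: weight 29, value 98
- 1×#1 + 1×#2 + 1×#4: weight 20, value 85
Best: $109.

$109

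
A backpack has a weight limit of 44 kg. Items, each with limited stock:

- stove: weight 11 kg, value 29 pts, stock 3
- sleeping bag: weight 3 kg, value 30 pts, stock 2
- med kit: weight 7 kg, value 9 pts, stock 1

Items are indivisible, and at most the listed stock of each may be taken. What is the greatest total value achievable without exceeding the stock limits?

147 pts

Best selections within weight 44 and stock limits:
- 3×stove + 2×sleeping bag: weight 39, value 147
- 2×stove + 2×sleeping bag + 1×med kit: weight 35, value 127
Best: 147 pts.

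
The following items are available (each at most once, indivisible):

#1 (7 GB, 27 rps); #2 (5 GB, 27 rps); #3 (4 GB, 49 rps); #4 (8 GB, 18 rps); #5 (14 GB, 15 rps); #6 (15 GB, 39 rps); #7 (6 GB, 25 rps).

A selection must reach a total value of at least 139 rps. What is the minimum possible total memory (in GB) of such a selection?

Subsets with value ≥ 139, sorted by total memory:
- #1+#2+#3+#4+#7: memory 30, value 146
- #2+#3+#6+#7: memory 30, value 140
- #1+#2+#3+#6: memory 31, value 142
- #1+#3+#6+#7: memory 32, value 140
Minimum memory: 30 GB.

30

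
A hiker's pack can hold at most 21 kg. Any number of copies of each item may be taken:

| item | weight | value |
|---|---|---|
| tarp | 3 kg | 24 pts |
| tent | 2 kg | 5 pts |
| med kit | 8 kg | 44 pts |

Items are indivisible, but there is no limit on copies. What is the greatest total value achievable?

Best value-per-unit is tarp at 24/3, and filling with it alone uses weight 7×3=21. No mix of the others beats 7×24 = 168.

168 pts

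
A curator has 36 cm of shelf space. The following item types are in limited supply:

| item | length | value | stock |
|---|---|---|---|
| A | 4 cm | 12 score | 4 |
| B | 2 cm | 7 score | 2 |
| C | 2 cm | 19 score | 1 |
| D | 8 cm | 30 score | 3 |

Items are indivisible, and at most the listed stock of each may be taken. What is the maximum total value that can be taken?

Best selections within length 36 and stock limits:
- 2×A + 1×B + 1×C + 3×D: length 36, value 140
- 1×A + 2×B + 1×C + 3×D: length 34, value 135
Best: 140 score.

140 score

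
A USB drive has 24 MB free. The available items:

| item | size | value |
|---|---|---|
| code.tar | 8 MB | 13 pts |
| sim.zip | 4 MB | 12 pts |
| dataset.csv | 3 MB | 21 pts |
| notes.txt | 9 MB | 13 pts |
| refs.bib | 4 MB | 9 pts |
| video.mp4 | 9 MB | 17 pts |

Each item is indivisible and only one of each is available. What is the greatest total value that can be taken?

Check high-value combinations within 24 MB:
- code.tar+sim.zip+dataset.csv+video.mp4: size 8+4+3+9=24, value 13+12+21+17=63
- code.tar+dataset.csv+refs.bib+video.mp4: size 8+3+4+9=24, value 13+21+9+17=60
- sim.zip+dataset.csv+refs.bib+video.mp4: size 4+3+4+9=20, value 12+21+9+17=59
- code.tar+sim.zip+dataset.csv+notes.txt: size 8+4+3+9=24, value 13+12+21+13=59
Best: 63 pts.

63 pts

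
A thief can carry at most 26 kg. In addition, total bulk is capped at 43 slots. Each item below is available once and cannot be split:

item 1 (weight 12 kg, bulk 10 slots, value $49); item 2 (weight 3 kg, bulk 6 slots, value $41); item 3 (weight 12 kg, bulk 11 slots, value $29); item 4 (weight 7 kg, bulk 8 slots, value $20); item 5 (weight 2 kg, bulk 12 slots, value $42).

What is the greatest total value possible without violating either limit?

Feasible sets respecting both limits:
- item 1+item 2+item 4+item 5: weight 24, bulk 36, value 152
- item 1+item 2+item 5: weight 17, bulk 28, value 132
- item 2+item 3+item 4+item 5: weight 24, bulk 37, value 132
- item 1+item 3+item 5: weight 26, bulk 33, value 120
Best: $152.

$152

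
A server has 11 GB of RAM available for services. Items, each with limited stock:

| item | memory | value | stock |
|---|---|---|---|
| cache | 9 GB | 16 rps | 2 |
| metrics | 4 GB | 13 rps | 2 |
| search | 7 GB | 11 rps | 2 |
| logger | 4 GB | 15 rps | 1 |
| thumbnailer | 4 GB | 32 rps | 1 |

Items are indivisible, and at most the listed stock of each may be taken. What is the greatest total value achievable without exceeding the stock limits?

47 rps

Best selections within memory 11 and stock limits:
- 1×logger + 1×thumbnailer: memory 8, value 47
- 1×metrics + 1×thumbnailer: memory 8, value 45
Best: 47 rps.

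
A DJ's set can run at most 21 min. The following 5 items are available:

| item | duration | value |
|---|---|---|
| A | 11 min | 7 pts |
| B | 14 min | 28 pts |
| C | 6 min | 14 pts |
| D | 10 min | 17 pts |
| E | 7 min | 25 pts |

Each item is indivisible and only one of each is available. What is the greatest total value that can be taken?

This is a 0/1 knapsack; check combinations near the capacity.
- B+E: duration 14+7=21, value 28+25=53
- D+E: duration 10+7=17, value 17+25=42
- B+C: duration 14+6=20, value 28+14=42
Best: 53 pts.

53 pts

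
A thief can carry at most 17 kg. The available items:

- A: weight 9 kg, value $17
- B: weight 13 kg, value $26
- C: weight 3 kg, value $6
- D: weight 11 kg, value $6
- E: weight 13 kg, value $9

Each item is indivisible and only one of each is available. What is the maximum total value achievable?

$32

Check high-value combinations within 17 kg:
- B+C: weight 13+3=16, value 26+6=32
- B: weight 13, value 26
- A+C: weight 9+3=12, value 17+6=23
Best: $32.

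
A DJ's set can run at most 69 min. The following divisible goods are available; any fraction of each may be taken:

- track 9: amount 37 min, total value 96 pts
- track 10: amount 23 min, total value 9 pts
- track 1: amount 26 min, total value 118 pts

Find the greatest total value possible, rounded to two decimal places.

Take in order of value per unit:
- track 1 (118/26 per unit): all 26 → value 118, running total 118.00
- track 9 (96/37 per unit): all 37 → value 96, running total 214.00
- track 10 (9/23 per unit): 6 of 23 → value 6×9/23 = 2.3478, running total 216.35
Total 216.35.

216.35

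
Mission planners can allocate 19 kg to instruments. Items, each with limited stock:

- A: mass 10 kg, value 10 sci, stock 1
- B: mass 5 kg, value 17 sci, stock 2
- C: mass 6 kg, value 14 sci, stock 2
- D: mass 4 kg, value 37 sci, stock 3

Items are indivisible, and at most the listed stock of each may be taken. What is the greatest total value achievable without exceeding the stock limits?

128 sci

Best selections within mass 19 and stock limits:
- 1×B + 3×D: mass 17, value 128
- 1×C + 3×D: mass 18, value 125
- 3×D: mass 12, value 111
Best: 128 sci.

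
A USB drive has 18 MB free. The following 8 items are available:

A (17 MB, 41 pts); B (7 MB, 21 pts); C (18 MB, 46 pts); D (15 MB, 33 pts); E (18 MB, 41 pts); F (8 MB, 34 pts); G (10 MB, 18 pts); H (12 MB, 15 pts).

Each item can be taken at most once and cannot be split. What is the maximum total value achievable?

Check high-value combinations within 18 MB:
- B+F: size 7+8=15, value 21+34=55
- F+G: size 8+10=18, value 34+18=52
- C: size 18, value 46
Best: 55 pts.

55 pts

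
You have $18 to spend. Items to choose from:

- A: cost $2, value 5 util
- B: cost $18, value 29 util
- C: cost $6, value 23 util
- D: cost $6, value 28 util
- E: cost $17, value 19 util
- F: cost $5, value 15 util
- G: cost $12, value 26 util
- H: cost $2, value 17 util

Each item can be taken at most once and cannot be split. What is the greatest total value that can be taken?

Check high-value combinations within $18:
- A+C+D+H: cost 2+6+6+2=16, value 5+23+28+17=73
- C+D+H: cost 6+6+2=14, value 23+28+17=68
- C+D+F: cost 6+6+5=17, value 23+28+15=66
Best: 73 util.

73 util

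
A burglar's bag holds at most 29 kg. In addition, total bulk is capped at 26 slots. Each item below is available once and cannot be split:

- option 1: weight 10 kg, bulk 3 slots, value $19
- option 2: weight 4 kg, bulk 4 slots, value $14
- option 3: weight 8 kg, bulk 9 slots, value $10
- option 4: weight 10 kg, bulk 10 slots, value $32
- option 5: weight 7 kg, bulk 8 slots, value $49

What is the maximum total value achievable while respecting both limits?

Feasible sets respecting both limits:
- option 1+option 4+option 5: weight 27, bulk 21, value 100
- option 2+option 4+option 5: weight 21, bulk 22, value 95
- option 1+option 2+option 3+option 5: weight 29, bulk 24, value 92
Best: $100.

$100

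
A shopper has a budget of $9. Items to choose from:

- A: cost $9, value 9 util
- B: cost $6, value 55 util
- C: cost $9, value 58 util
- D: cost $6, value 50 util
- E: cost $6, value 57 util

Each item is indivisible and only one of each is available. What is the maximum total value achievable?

58 util

Check high-value combinations within $9:
- C: cost 9, value 58
- E: cost 6, value 57
- B: cost 6, value 55
- D: cost 6, value 50
Best: 58 util.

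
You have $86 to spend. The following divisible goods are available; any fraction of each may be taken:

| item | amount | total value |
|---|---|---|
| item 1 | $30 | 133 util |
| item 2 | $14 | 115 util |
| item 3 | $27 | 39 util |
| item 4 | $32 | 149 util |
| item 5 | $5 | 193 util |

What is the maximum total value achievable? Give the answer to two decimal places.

597.22

Take in order of value per unit:
- item 5 (193/5 per unit): all 5 → value 193, running total 193.00
- item 2 (115/14 per unit): all 14 → value 115, running total 308.00
- item 4 (149/32 per unit): all 32 → value 149, running total 457.00
- item 1 (133/30 per unit): all 30 → value 133, running total 590.00
- item 3 (39/27 per unit): 5 of 27 → value 5×39/27 = 7.2222, running total 597.22
Total 597.22.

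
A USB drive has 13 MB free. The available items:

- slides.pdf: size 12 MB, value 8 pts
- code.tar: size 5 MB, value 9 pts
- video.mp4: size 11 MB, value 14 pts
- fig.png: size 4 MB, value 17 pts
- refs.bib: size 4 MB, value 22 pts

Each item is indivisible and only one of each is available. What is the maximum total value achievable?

48 pts

Check high-value combinations within 13 MB:
- code.tar+fig.png+refs.bib: size 5+4+4=13, value 9+17+22=48
- fig.png+refs.bib: size 4+4=8, value 17+22=39
- code.tar+refs.bib: size 5+4=9, value 9+22=31
- code.tar+fig.png: size 5+4=9, value 9+17=26
- refs.bib: size 4, value 22
Best: 48 pts.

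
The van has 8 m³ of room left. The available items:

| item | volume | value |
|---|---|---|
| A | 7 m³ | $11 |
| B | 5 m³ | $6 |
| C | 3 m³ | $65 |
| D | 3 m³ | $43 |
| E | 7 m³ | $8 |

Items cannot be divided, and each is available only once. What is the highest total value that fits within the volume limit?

Check high-value combinations within 8 m³:
- C+D: volume 3+3=6, value 65+43=108
- B+C: volume 5+3=8, value 6+65=71
- C: volume 3, value 65
- B+D: volume 5+3=8, value 6+43=49
Best: $108.

$108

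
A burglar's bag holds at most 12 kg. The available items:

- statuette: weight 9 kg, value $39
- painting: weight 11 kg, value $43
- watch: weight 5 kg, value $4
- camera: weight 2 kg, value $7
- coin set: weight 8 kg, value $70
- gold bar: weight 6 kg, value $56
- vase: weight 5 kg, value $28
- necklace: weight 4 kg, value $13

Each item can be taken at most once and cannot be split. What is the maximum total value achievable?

Check high-value combinations within 12 kg:
- gold bar+vase: weight 6+5=11, value 56+28=84
- coin set+necklace: weight 8+4=12, value 70+13=83
- camera+coin set: weight 2+8=10, value 7+70=77
Best: $84.

$84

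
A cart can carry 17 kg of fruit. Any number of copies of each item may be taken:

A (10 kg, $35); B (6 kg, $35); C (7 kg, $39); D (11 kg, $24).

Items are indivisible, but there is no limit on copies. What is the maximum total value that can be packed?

$78

Best value-per-unit is B at 35/6; filling with it alone gives 2×35 = 70.
Optimal mix: 2×C → weight 14, value 78.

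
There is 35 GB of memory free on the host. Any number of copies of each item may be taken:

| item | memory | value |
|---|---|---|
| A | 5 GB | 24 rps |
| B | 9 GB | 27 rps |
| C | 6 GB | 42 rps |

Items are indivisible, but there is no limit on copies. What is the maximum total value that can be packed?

234 rps

Best value-per-unit is C at 42/6; filling with it alone gives 5×42 = 210.
Optimal mix: 1×A + 5×C → memory 35, value 234.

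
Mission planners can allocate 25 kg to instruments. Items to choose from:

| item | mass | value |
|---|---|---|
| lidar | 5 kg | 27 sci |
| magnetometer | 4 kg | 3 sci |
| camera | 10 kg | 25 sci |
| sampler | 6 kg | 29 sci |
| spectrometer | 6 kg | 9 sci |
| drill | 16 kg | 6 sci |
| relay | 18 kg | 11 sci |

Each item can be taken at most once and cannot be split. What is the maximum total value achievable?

84 sci

Check high-value combinations within 25 kg:
- lidar+magnetometer+camera+sampler: mass 5+4+10+6=25, value 27+3+25+29=84
- lidar+camera+sampler: mass 5+10+6=21, value 27+25+29=81
- lidar+magnetometer+sampler+spectrometer: mass 5+4+6+6=21, value 27+3+29+9=68
- lidar+sampler+spectrometer: mass 5+6+6=17, value 27+29+9=65
Best: 84 sci.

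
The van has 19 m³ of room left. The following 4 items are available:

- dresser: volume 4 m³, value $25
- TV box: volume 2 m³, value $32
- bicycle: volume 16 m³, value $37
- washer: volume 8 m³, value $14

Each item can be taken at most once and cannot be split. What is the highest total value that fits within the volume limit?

Check high-value combinations within 19 m³:
- dresser+TV box+washer: volume 4+2+8=14, value 25+32+14=71
- TV box+bicycle: volume 2+16=18, value 32+37=69
- dresser+TV box: volume 4+2=6, value 25+32=57
- TV box+washer: volume 2+8=10, value 32+14=46
- dresser+washer: volume 4+8=12, value 25+14=39
Best: $71.

$71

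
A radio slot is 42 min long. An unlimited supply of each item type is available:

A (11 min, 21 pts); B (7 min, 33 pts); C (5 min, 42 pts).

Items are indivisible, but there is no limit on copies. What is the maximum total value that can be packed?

Best value-per-unit is C at 42/5, and filling with it alone uses duration 8×5=40. No mix of the others beats 8×42 = 336.

336 pts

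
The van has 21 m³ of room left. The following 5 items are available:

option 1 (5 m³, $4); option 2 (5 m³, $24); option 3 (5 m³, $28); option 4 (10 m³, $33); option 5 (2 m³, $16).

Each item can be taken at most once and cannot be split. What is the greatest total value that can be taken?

This is a 0/1 knapsack; check combinations near the capacity.
- option 2+option 3+option 4: volume 5+5+10=20, value 24+28+33=85
- option 3+option 4+option 5: volume 5+10+2=17, value 28+33+16=77
- option 2+option 4+option 5: volume 5+10+2=17, value 24+33+16=73
- option 1+option 2+option 3+option 5: volume 5+5+5+2=17, value 4+24+28+16=72
Best: $85.

$85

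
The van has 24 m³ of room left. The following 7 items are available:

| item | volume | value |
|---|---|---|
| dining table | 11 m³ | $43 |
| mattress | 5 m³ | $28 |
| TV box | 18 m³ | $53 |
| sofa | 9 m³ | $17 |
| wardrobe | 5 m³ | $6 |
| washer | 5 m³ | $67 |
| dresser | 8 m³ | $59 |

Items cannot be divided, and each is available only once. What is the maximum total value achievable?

Check high-value combinations within 24 m³:
- dining table+washer+dresser: volume 11+5+8=24, value 43+67+59=169
- mattress+wardrobe+washer+dresser: volume 5+5+5+8=23, value 28+6+67+59=160
- mattress+washer+dresser: volume 5+5+8=18, value 28+67+59=154
- sofa+washer+dresser: volume 9+5+8=22, value 17+67+59=143
Best: $169.

$169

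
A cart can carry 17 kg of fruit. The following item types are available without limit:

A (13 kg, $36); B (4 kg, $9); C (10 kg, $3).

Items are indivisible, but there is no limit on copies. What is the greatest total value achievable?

Best value-per-unit is A at 36/13; filling with it alone gives 1×36 = 36.
Optimal mix: 1×A + 1×B → weight 17, value 45.

$45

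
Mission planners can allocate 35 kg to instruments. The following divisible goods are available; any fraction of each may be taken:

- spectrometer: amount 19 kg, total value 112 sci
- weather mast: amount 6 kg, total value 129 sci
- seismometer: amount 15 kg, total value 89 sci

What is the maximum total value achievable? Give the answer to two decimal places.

300.53

Take in order of value per unit:
- weather mast (129/6 per unit): all 6 → value 129, running total 129.00
- seismometer (89/15 per unit): all 15 → value 89, running total 218.00
- spectrometer (112/19 per unit): 14 of 19 → value 14×112/19 = 82.5263, running total 300.53
Total 300.53.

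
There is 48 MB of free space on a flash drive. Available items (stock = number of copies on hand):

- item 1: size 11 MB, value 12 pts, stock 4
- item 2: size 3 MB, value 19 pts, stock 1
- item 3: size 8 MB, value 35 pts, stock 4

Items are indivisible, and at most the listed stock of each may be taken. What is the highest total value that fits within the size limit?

Best selections within size 48 and stock limits:
- 1×item 1 + 1×item 2 + 4×item 3: size 46, value 171
- 1×item 2 + 4×item 3: size 35, value 159
- 1×item 1 + 4×item 3: size 43, value 152
- 4×item 3: size 32, value 140
Best: 171 pts.

171 pts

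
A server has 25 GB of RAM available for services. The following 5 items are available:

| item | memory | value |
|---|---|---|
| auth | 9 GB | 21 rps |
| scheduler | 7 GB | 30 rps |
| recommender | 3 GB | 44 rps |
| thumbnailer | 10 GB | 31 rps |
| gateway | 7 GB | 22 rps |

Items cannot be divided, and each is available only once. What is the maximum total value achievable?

Check high-value combinations within 25 GB:
- scheduler+recommender+thumbnailer: memory 7+3+10=20, value 30+44+31=105
- recommender+thumbnailer+gateway: memory 3+10+7=20, value 44+31+22=97
- scheduler+recommender+gateway: memory 7+3+7=17, value 30+44+22=96
Best: 105 rps.

105 rps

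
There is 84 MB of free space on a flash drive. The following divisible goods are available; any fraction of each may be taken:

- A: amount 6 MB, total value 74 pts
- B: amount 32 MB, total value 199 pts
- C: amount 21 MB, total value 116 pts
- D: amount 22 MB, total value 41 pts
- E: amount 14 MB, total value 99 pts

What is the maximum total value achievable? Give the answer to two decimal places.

508.50

Take in order of value per unit:
- A (74/6 per unit): all 6 → value 74, running total 74.00
- E (99/14 per unit): all 14 → value 99, running total 173.00
- B (199/32 per unit): all 32 → value 199, running total 372.00
- C (116/21 per unit): all 21 → value 116, running total 488.00
- D (41/22 per unit): 11 of 22 → value 11×41/22 = 20.5000, running total 508.50
Total 508.50.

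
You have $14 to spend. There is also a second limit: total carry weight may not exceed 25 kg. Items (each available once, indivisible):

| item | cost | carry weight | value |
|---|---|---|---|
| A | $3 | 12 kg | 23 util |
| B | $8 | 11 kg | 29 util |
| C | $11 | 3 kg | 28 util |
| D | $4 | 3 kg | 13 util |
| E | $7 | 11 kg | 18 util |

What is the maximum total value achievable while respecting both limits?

52 util

Feasible sets respecting both limits:
- A+B: cost 11, carry weight 23, value 52
- A+C: cost 14, carry weight 15, value 51
- B+D: cost 12, carry weight 14, value 42
Best: 52 util.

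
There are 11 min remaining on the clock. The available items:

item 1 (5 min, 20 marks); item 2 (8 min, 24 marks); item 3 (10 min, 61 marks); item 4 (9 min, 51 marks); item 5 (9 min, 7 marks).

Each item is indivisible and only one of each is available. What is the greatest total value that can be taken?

Check high-value combinations within 11 min:
- item 3: time 10, value 61
- item 4: time 9, value 51
- item 2: time 8, value 24
- item 1: time 5, value 20
- item 5: time 9, value 7
Best: 61 marks.

61 marks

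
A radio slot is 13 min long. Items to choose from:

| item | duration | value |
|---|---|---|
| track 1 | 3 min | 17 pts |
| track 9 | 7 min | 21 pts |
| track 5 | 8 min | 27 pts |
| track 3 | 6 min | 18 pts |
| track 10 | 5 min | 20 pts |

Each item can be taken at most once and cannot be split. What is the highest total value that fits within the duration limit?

47 pts

Check high-value combinations within 13 min:
- track 5+track 10: duration 8+5=13, value 27+20=47
- track 1+track 5: duration 3+8=11, value 17+27=44
- track 9+track 10: duration 7+5=12, value 21+20=41
- track 9+track 3: duration 7+6=13, value 21+18=39
- track 1+track 9: duration 3+7=10, value 17+21=38
Best: 47 pts.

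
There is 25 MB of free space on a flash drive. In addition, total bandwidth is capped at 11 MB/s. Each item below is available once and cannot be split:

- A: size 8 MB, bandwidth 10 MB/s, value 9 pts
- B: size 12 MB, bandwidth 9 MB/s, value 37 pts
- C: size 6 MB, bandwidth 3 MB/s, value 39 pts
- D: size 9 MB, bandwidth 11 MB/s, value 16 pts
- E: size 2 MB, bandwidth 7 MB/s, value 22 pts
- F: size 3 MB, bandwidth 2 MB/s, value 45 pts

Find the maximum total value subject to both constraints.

84 pts

Feasible sets respecting both limits:
- C+F: size 9, bandwidth 5, value 84
- B+F: size 15, bandwidth 11, value 82
- E+F: size 5, bandwidth 9, value 67
- C+E: size 8, bandwidth 10, value 61
Best: 84 pts.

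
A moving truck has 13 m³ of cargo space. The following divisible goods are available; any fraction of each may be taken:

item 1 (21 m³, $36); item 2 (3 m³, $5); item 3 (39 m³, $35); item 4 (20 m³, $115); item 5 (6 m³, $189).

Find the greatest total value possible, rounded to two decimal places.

Take in order of value per unit:
- item 5 (189/6 per unit): all 6 → value 189, running total 189.00
- item 4 (115/20 per unit): 7 of 20 → value 7×115/20 = 40.2500, running total 229.25
Total 229.25.

229.25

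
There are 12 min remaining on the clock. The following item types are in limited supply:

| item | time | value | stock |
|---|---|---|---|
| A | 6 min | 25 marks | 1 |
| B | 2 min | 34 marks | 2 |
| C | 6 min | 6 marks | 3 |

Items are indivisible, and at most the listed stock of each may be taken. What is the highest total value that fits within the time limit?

Best selections within time 12 and stock limits:
- 1×A + 2×B: time 10, value 93
- 2×B + 1×C: time 10, value 74
Best: 93 marks.

93 marks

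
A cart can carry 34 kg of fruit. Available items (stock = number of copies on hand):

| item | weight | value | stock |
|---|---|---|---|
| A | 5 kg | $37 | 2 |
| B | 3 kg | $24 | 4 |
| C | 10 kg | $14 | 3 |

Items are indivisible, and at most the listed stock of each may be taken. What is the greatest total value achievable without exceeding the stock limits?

$184

Top feasible selections:
- 2×A + 4×B + 1×C: weight 32, value 184
- 2×A + 4×B: weight 22, value 170
Best: $184.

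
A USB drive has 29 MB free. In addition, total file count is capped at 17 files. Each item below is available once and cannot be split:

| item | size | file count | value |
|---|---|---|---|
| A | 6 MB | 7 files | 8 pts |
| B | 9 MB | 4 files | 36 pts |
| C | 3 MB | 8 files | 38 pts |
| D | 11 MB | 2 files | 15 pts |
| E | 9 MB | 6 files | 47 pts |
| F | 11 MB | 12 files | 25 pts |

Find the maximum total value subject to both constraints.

Feasible sets respecting both limits:
- C+D+E: size 23, file count 16, value 100
- B+D+E: size 29, file count 12, value 98
- A+B+E: size 24, file count 17, value 91
- B+C+D: size 23, file count 14, value 89
Best: 100 pts.

100 pts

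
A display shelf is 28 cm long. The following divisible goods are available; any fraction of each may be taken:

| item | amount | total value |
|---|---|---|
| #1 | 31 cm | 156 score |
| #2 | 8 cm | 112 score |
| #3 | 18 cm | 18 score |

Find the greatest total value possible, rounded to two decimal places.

212.65

Take in order of value per unit:
- #2 (112/8 per unit): all 8 → value 112, running total 112.00
- #1 (156/31 per unit): 20 of 31 → value 20×156/31 = 100.6452, running total 212.65
Total 212.65.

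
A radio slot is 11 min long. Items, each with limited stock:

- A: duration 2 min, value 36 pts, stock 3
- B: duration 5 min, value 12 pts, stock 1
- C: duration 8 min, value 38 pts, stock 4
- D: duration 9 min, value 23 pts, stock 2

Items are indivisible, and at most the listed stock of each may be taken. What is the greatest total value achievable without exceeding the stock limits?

Top feasible selections:
- 3×A + 1×B: duration 11, value 120
- 3×A: duration 6, value 108
- 2×A + 1×B: duration 9, value 84
Best: 120 pts.

120 pts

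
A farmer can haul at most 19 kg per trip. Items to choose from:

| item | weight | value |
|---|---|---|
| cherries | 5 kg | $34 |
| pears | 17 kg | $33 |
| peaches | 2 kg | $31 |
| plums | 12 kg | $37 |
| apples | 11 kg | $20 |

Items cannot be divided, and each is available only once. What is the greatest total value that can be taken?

$102

Check high-value combinations within 19 kg:
- cherries+peaches+plums: weight 5+2+12=19, value 34+31+37=102
- cherries+peaches+apples: weight 5+2+11=18, value 34+31+20=85
- cherries+plums: weight 5+12=17, value 34+37=71
- peaches+plums: weight 2+12=14, value 31+37=68
- cherries+peaches: weight 5+2=7, value 34+31=65
Best: $102.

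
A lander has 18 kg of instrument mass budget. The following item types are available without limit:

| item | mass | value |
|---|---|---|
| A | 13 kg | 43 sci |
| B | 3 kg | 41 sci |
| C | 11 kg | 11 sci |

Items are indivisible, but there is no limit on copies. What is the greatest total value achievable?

246 sci

Best value-per-unit is B at 41/3, and filling with it alone uses mass 6×3=18. No mix of the others beats 6×41 = 246.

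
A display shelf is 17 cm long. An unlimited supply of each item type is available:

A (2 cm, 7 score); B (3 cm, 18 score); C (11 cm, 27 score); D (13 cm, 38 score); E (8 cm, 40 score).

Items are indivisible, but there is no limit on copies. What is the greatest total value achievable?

Best value-per-unit is B at 18/3; filling with it alone gives 5×18 = 90.
Optimal mix: 1×A + 5×B → length 17, value 97.

97 score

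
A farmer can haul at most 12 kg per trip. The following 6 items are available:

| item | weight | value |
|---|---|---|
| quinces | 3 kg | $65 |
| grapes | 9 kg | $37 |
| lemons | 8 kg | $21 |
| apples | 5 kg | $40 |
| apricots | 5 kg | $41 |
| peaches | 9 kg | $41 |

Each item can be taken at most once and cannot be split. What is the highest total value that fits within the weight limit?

$106

Check high-value combinations within 12 kg:
- quinces+apricots: weight 3+5=8, value 65+41=106
- quinces+peaches: weight 3+9=12, value 65+41=106
- quinces+apples: weight 3+5=8, value 65+40=105
- quinces+grapes: weight 3+9=12, value 65+37=102
Best: $106.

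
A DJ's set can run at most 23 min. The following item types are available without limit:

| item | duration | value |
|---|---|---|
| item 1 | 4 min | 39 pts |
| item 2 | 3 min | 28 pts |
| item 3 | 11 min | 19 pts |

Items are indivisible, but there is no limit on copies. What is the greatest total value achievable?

Best value-per-unit is item 1 at 39/4; filling with it alone gives 5×39 = 195.
Optimal mix: 5×item 1 + 1×item 2 → duration 23, value 223.

223 pts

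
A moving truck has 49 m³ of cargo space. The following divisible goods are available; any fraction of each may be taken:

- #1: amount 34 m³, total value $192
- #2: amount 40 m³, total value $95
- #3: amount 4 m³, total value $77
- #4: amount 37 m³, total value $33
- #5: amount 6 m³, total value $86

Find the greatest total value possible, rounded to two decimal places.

366.88

Take in order of value per unit:
- #3 (77/4 per unit): all 4 → value 77, running total 77.00
- #5 (86/6 per unit): all 6 → value 86, running total 163.00
- #1 (192/34 per unit): all 34 → value 192, running total 355.00
- #2 (95/40 per unit): 5 of 40 → value 5×95/40 = 11.8750, running total 366.88
Total 366.88.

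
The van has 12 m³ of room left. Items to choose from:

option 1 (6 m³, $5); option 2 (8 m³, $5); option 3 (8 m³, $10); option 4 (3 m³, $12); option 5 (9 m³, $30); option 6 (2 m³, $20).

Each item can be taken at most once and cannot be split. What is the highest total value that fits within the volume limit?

Check high-value combinations within 12 m³:
- option 5+option 6: volume 9+2=11, value 30+20=50
- option 4+option 5: volume 3+9=12, value 12+30=42
- option 1+option 4+option 6: volume 6+3+2=11, value 5+12+20=37
- option 4+option 6: volume 3+2=5, value 12+20=32
- option 5: volume 9, value 30
Best: $50.

$50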